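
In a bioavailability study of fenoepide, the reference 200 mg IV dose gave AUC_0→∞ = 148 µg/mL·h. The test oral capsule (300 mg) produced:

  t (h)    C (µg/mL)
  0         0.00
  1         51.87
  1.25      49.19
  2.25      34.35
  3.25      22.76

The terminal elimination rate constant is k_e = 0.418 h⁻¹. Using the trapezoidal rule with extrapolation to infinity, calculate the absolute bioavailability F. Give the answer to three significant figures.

Trapezoidal AUC_0→3.25 (oral capsule):
  [0→1]: (0.00+51.87)/2 × 1 = 25.935
  [1→1.25]: (51.87+49.19)/2 × 0.25 = 12.6325
  [1.25→2.25]: (49.19+34.35)/2 × 1 = 41.77
  [2.25→3.25]: (34.35+22.76)/2 × 1 = 28.555
  Sum = 108.8925 µg/mL·h
Tail: C_last/k_e = 22.76/0.418 = 54.450
AUC_0→∞ (oral capsule) = 108.8925 + 54.450 = 163.3425 µg/mL·h
F = (AUC_ev/D_ev)/(AUC_iv/D_iv) = (163.3425/300)/(148/200) = 0.544475/0.74 = 0.7358

F = 0.736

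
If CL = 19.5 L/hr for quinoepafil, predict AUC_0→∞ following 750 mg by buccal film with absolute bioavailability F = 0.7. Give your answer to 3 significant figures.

AUC_0→∞ = F × Dose / CL
        = 0.7 × 750 / 19.5 = 26.9231 mg/L·hr

AUC = 26.9 mg/L·hr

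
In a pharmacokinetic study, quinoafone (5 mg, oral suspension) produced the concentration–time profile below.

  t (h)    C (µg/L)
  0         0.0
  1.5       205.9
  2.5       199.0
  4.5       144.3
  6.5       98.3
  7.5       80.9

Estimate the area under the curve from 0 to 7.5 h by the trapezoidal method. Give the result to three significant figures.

AUC = 1030 µg/L·h

Trapezoidal AUC_0→7.5:
  [0→1.5]: (0.0+205.9)/2 × 1.5 = 154.425
  [1.5→2.5]: (205.9+199.0)/2 × 1 = 202.45
  [2.5→4.5]: (199.0+144.3)/2 × 2 = 343.3
  [4.5→6.5]: (144.3+98.3)/2 × 2 = 242.6
  [6.5→7.5]: (98.3+80.9)/2 × 1 = 89.6
  Sum = 1032.375 µg/L·h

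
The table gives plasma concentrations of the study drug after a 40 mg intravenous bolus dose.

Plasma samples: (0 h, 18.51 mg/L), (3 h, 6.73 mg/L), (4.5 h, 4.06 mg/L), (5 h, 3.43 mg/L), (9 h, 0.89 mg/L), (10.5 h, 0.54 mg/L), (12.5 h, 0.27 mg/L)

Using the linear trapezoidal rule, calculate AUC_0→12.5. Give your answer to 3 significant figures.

Trapezoidal AUC_0→12.5:
  [0→3]: (18.51+6.73)/2 × 3 = 37.86
  [3→4.5]: (6.73+4.06)/2 × 1.5 = 8.0925
  [4.5→5]: (4.06+3.43)/2 × 0.5 = 1.8725
  [5→9]: (3.43+0.89)/2 × 4 = 8.64
  [9→10.5]: (0.89+0.54)/2 × 1.5 = 1.0725
  [10.5→12.5]: (0.54+0.27)/2 × 2 = 0.81
  Sum = 58.3475 mg/L·h

AUC = 58.3 mg/L·h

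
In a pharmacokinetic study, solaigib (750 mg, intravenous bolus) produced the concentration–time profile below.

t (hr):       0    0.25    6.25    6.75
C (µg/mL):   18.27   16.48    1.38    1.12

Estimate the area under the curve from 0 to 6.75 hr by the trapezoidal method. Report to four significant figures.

AUC = 58.55 µg/mL·hr

Trapezoidal AUC_0→6.75:
  [0→0.25]: (18.27+16.48)/2 × 0.25 = 4.34375
  [0.25→6.25]: (16.48+1.38)/2 × 6 = 53.58
  [6.25→6.75]: (1.38+1.12)/2 × 0.5 = 0.625
  Sum = 58.54875 µg/mL·hr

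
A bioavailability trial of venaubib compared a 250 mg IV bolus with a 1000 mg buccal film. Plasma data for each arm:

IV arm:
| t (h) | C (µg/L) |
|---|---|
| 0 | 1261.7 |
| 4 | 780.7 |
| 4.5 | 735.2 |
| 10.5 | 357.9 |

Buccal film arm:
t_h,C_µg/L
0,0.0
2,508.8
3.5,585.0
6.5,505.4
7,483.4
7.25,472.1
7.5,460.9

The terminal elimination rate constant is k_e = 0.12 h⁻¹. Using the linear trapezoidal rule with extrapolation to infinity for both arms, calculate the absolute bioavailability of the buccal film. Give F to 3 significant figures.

Trapezoidal AUC_0→10.5 (IV):
  [0→4]: (1261.7+780.7)/2 × 4 = 4084.8
  [4→4.5]: (780.7+735.2)/2 × 0.5 = 378.975
  [4.5→10.5]: (735.2+357.9)/2 × 6 = 3279.3
  Sum = 7743.075 µg/L·h
IV tail: 357.9/0.12 = 2982.500; AUC_iv,0→∞ = 7743.075 + 2982.500 = 10725.575 µg/L·h
Trapezoidal AUC_0→7.5 (buccal film):
  [0→2]: (0.0+508.8)/2 × 2 = 508.8
  [2→3.5]: (508.8+585.0)/2 × 1.5 = 820.35
  [3.5→6.5]: (585.0+505.4)/2 × 3 = 1635.6
  [6.5→7]: (505.4+483.4)/2 × 0.5 = 247.2
  [7→7.25]: (483.4+472.1)/2 × 0.25 = 119.4375
  [7.25→7.5]: (472.1+460.9)/2 × 0.25 = 116.625
  Sum = 3448.0125 µg/L·h
buccal film tail: 460.9/0.12 = 3840.833; AUC_ev,0→∞ = 3448.0125 + 3840.833 = 7288.8455 µg/L·h
F = (AUC_ev/D_ev)/(AUC_iv/D_iv) = (7288.8455/1000)/(10725.575/250) = 7.2888455/42.9023 = 0.1699

F = 0.170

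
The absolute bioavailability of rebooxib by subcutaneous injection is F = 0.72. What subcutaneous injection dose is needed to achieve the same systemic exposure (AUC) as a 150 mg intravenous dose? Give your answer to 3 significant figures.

For equal systemic exposure: F × D_ev = D_iv
D_ev = D_iv / F = 150 / 0.72 = 208.333 mg

D_subcutaneous = 208 mg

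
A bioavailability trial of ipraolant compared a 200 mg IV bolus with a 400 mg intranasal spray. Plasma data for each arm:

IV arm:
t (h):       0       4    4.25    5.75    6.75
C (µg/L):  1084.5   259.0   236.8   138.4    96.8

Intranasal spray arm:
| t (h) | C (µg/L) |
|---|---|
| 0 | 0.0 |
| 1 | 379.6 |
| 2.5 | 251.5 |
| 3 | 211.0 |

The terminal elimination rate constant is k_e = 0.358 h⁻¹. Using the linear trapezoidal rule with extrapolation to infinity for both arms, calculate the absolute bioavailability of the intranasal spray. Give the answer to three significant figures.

Trapezoidal AUC_0→6.75 (IV):
  [0→4]: (1084.5+259.0)/2 × 4 = 2687.0
  [4→4.25]: (259.0+236.8)/2 × 0.25 = 61.975
  [4.25→5.75]: (236.8+138.4)/2 × 1.5 = 281.4
  [5.75→6.75]: (138.4+96.8)/2 × 1 = 117.6
  Sum = 3147.975 µg/L·h
IV tail: 96.8/0.358 = 270.391; AUC_iv,0→∞ = 3147.975 + 270.391 = 3418.366 µg/L·h
Trapezoidal AUC_0→3 (intranasal spray):
  [0→1]: (0.0+379.6)/2 × 1 = 189.8
  [1→2.5]: (379.6+251.5)/2 × 1.5 = 473.325
  [2.5→3]: (251.5+211.0)/2 × 0.5 = 115.625
  Sum = 778.75 µg/L·h
intranasal spray tail: 211.0/0.358 = 589.385; AUC_ev,0→∞ = 778.75 + 589.385 = 1368.135 µg/L·h
F = (AUC_ev/D_ev)/(AUC_iv/D_iv) = (1368.135/400)/(3418.366/200) = 3.4203375/17.09183 = 0.2001

F = 0.200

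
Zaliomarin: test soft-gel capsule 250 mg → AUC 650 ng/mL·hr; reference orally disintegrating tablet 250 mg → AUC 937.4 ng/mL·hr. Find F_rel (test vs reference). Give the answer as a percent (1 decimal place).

F_rel = 69.3%

F_rel = (AUC_test/D_test) / (AUC_ref/D_ref)
      = (650/250) / (937.4/250)
      = 2.6 / 3.7496 = 0.6934 = 69.34%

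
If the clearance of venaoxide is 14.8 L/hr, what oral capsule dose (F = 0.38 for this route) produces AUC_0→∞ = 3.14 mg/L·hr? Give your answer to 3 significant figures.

Dose = CL × AUC_0→∞ / F
     = 14.8 × 3.14 / 0.38 = 122.295 mg

Dose = 122 mg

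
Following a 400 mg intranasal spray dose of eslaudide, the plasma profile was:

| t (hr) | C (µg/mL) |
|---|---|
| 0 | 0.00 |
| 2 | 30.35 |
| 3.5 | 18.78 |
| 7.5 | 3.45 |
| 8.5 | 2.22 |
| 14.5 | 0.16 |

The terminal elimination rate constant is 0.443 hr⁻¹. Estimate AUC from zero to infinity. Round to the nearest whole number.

AUC = 122 µg/mL·hr

Trapezoidal AUC_0→14.5:
  [0→2]: (0.00+30.35)/2 × 2 = 30.35
  [2→3.5]: (30.35+18.78)/2 × 1.5 = 36.8475
  [3.5→7.5]: (18.78+3.45)/2 × 4 = 44.46
  [7.5→8.5]: (3.45+2.22)/2 × 1 = 2.835
  [8.5→14.5]: (2.22+0.16)/2 × 6 = 7.14
  Sum = 121.6325 µg/mL·hr
Extrapolated tail: C_last / k_e = 0.16 / 0.443 = 0.361
AUC_0→∞ = 121.6325 + 0.361 = 121.9935 µg/mL·hr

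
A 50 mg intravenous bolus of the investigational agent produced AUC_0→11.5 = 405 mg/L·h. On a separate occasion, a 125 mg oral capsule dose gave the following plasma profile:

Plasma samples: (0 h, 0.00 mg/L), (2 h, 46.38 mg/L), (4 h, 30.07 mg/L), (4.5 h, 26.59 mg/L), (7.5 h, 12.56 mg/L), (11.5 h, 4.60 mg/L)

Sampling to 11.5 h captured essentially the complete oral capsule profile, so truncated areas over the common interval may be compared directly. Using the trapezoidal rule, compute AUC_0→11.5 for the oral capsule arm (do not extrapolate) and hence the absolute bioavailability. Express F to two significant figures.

Trapezoidal AUC_0→11.5 (oral capsule):
  [0→2]: (0.00+46.38)/2 × 2 = 46.38
  [2→4]: (46.38+30.07)/2 × 2 = 76.45
  [4→4.5]: (30.07+26.59)/2 × 0.5 = 14.165
  [4.5→7.5]: (26.59+12.56)/2 × 3 = 58.725
  [7.5→11.5]: (12.56+4.60)/2 × 4 = 34.32
  Sum = 230.04 mg/L·h
F = (AUC_ev/D_ev)/(AUC_iv/D_iv) = (230.04/125)/(405/50) = 1.84032/8.1 = 0.2272

F = 0.23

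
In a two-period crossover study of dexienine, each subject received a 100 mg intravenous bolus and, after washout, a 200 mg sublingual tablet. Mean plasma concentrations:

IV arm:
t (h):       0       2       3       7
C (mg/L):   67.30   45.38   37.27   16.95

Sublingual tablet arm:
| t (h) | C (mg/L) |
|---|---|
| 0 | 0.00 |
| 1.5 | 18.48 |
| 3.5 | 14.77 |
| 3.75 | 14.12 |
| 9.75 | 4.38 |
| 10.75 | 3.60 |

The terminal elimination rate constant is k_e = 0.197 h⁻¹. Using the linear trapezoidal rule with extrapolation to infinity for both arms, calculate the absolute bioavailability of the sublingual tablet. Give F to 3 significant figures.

Trapezoidal AUC_0→7 (IV):
  [0→2]: (67.30+45.38)/2 × 2 = 112.68
  [2→3]: (45.38+37.27)/2 × 1 = 41.325
  [3→7]: (37.27+16.95)/2 × 4 = 108.44
  Sum = 262.445 mg/L·h
IV tail: 16.95/0.197 = 86.041; AUC_iv,0→∞ = 262.445 + 86.041 = 348.486 mg/L·h
Trapezoidal AUC_0→10.75 (sublingual tablet):
  [0→1.5]: (0.00+18.48)/2 × 1.5 = 13.86
  [1.5→3.5]: (18.48+14.77)/2 × 2 = 33.25
  [3.5→3.75]: (14.77+14.12)/2 × 0.25 = 3.61125
  [3.75→9.75]: (14.12+4.38)/2 × 6 = 55.5
  [9.75→10.75]: (4.38+3.60)/2 × 1 = 3.99
  Sum = 110.21125 mg/L·h
sublingual tablet tail: 3.60/0.197 = 18.274; AUC_ev,0→∞ = 110.21125 + 18.274 = 128.48525 mg/L·h
F = (AUC_ev/D_ev)/(AUC_iv/D_iv) = (128.48525/200)/(348.486/100) = 0.64242625/3.48486 = 0.1843

F = 0.184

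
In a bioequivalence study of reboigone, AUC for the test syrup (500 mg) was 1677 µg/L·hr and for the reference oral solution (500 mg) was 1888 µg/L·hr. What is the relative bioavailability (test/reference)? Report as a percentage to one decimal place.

F_rel = 88.8%

F_rel = (AUC_test/D_test) / (AUC_ref/D_ref)
      = (1677/500) / (1888/500)
      = 3.354 / 3.776 = 0.8882 = 88.82%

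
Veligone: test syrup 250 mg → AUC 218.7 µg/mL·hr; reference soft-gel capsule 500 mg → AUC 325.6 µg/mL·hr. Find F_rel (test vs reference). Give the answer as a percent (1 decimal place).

F_rel = (AUC_test/D_test) / (AUC_ref/D_ref)
      = (218.7/250) / (325.6/500)
      = 0.8748 / 0.6512 = 1.3434 = 134.34%

F_rel = 134.3%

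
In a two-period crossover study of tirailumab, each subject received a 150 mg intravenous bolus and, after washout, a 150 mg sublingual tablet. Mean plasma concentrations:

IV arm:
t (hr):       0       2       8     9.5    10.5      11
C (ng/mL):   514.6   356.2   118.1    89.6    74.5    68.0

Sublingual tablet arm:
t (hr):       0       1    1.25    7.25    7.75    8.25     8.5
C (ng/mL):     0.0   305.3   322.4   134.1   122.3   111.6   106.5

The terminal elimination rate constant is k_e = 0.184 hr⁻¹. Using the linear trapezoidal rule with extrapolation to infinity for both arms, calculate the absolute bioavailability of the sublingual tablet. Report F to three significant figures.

F = 0.793

Trapezoidal AUC_0→11 (IV):
  [0→2]: (514.6+356.2)/2 × 2 = 870.8
  [2→8]: (356.2+118.1)/2 × 6 = 1422.9
  [8→9.5]: (118.1+89.6)/2 × 1.5 = 155.775
  [9.5→10.5]: (89.6+74.5)/2 × 1 = 82.05
  [10.5→11]: (74.5+68.0)/2 × 0.5 = 35.625
  Sum = 2567.15 ng/mL·hr
IV tail: 68.0/0.184 = 369.565; AUC_iv,0→∞ = 2567.15 + 369.565 = 2936.715 ng/mL·hr
Trapezoidal AUC_0→8.5 (sublingual tablet):
  [0→1]: (0.0+305.3)/2 × 1 = 152.65
  [1→1.25]: (305.3+322.4)/2 × 0.25 = 78.4625
  [1.25→7.25]: (322.4+134.1)/2 × 6 = 1369.5
  [7.25→7.75]: (134.1+122.3)/2 × 0.5 = 64.1
  [7.75→8.25]: (122.3+111.6)/2 × 0.5 = 58.475
  [8.25→8.5]: (111.6+106.5)/2 × 0.25 = 27.2625
  Sum = 1750.45 ng/mL·hr
sublingual tablet tail: 106.5/0.184 = 578.804; AUC_ev,0→∞ = 1750.45 + 578.804 = 2329.254 ng/mL·hr
F = (AUC_ev/D_ev)/(AUC_iv/D_iv) = (2329.254/150)/(2936.715/150) = 15.52836/19.5781 = 0.7931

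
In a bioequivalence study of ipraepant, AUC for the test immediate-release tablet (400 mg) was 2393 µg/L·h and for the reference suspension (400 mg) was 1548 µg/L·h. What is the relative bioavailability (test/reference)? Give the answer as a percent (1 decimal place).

F_rel = 154.6%

F_rel = (AUC_test/D_test) / (AUC_ref/D_ref)
      = (2393/400) / (1548/400)
      = 5.9825 / 3.87 = 1.5459 = 154.59%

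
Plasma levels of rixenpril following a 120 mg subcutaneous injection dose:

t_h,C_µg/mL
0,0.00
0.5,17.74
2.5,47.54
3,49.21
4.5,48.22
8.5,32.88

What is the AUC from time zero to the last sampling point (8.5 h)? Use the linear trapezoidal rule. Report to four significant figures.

AUC = 329.2 µg/mL·h

Trapezoidal AUC_0→8.5:
  [0→0.5]: (0.00+17.74)/2 × 0.5 = 4.435
  [0.5→2.5]: (17.74+47.54)/2 × 2 = 65.28
  [2.5→3]: (47.54+49.21)/2 × 0.5 = 24.1875
  [3→4.5]: (49.21+48.22)/2 × 1.5 = 73.0725
  [4.5→8.5]: (48.22+32.88)/2 × 4 = 162.2
  Sum = 329.175 µg/mL·h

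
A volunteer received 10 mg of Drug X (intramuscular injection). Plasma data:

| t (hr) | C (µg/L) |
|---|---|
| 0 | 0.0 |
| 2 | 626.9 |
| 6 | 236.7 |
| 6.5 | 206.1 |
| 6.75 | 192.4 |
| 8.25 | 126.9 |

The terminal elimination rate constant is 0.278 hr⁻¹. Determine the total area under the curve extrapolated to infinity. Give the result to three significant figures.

Trapezoidal AUC_0→8.25:
  [0→2]: (0.0+626.9)/2 × 2 = 626.9
  [2→6]: (626.9+236.7)/2 × 4 = 1727.2
  [6→6.5]: (236.7+206.1)/2 × 0.5 = 110.7
  [6.5→6.75]: (206.1+192.4)/2 × 0.25 = 49.8125
  [6.75→8.25]: (192.4+126.9)/2 × 1.5 = 239.475
  Sum = 2754.0875 µg/L·hr
Extrapolated tail: C_last / k_e = 126.9 / 0.278 = 456.475
AUC_0→∞ = 2754.0875 + 456.475 = 3210.5625 µg/L·hr

AUC = 3210 µg/L·hr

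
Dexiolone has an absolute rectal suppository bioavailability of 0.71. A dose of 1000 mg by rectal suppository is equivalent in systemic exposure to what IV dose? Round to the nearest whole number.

D_iv = 710 mg

Systemic exposure from an extravascular dose = F × D_ev, so the equivalent IV dose is F × D_ev.
D_iv = F × D_ev = 0.71 × 1000 = 710 mg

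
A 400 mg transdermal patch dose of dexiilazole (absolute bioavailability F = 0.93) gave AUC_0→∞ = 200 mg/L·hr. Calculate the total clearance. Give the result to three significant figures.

CL = F × Dose / AUC_0→∞
   = 0.93 × 400 / 200 = 1.86 L/hr

CL = 1.86 L/hr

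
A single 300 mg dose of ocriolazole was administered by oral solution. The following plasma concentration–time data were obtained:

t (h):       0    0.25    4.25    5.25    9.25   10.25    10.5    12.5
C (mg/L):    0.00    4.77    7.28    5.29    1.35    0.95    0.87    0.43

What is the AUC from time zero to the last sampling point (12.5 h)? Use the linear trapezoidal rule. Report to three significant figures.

AUC = 46.9 mg/L·h

Trapezoidal AUC_0→12.5:
  [0→0.25]: (0.00+4.77)/2 × 0.25 = 0.59625
  [0.25→4.25]: (4.77+7.28)/2 × 4 = 24.1
  [4.25→5.25]: (7.28+5.29)/2 × 1 = 6.285
  [5.25→9.25]: (5.29+1.35)/2 × 4 = 13.28
  [9.25→10.25]: (1.35+0.95)/2 × 1 = 1.15
  [10.25→10.5]: (0.95+0.87)/2 × 0.25 = 0.2275
  [10.5→12.5]: (0.87+0.43)/2 × 2 = 1.3
  Sum = 46.93875 mg/L·h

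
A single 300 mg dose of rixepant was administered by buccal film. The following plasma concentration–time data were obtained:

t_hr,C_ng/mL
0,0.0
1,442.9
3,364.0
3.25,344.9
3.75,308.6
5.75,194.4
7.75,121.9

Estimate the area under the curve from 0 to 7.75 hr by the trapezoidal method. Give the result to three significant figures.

Trapezoidal AUC_0→7.75:
  [0→1]: (0.0+442.9)/2 × 1 = 221.45
  [1→3]: (442.9+364.0)/2 × 2 = 806.9
  [3→3.25]: (364.0+344.9)/2 × 0.25 = 88.6125
  [3.25→3.75]: (344.9+308.6)/2 × 0.5 = 163.375
  [3.75→5.75]: (308.6+194.4)/2 × 2 = 503.0
  [5.75→7.75]: (194.4+121.9)/2 × 2 = 316.3
  Sum = 2099.6375 ng/mL·hr

AUC = 2100 ng/mL·hr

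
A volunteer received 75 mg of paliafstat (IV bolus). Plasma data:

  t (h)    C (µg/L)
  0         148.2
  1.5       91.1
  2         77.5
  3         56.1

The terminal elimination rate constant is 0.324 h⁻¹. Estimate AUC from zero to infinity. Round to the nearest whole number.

Trapezoidal AUC_0→3:
  [0→1.5]: (148.2+91.1)/2 × 1.5 = 179.475
  [1.5→2]: (91.1+77.5)/2 × 0.5 = 42.15
  [2→3]: (77.5+56.1)/2 × 1 = 66.8
  Sum = 288.425 µg/L·h
Extrapolated tail: C_last / k_e = 56.1 / 0.324 = 173.148
AUC_0→∞ = 288.425 + 173.148 = 461.573 µg/L·h

AUC = 462 µg/L·h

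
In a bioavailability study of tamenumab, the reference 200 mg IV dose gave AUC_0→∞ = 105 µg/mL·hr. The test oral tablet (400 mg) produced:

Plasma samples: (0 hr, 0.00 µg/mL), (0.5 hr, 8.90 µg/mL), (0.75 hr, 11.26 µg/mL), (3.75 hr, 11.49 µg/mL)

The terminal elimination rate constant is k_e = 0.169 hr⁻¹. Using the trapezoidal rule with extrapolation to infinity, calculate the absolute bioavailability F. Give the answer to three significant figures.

Trapezoidal AUC_0→3.75 (oral tablet):
  [0→0.5]: (0.00+8.90)/2 × 0.5 = 2.225
  [0.5→0.75]: (8.90+11.26)/2 × 0.25 = 2.52
  [0.75→3.75]: (11.26+11.49)/2 × 3 = 34.125
  Sum = 38.87 µg/mL·hr
Tail: C_last/k_e = 11.49/0.169 = 67.988
AUC_0→∞ (oral tablet) = 38.87 + 67.988 = 106.858 µg/mL·hr
F = (AUC_ev/D_ev)/(AUC_iv/D_iv) = (106.858/400)/(105/200) = 0.267145/0.525 = 0.5088

F = 0.509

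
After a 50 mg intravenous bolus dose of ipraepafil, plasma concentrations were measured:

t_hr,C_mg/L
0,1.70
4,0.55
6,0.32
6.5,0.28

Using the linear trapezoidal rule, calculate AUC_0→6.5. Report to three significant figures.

AUC = 5.52 mg/L·hr

Trapezoidal AUC_0→6.5:
  [0→4]: (1.70+0.55)/2 × 4 = 4.5
  [4→6]: (0.55+0.32)/2 × 2 = 0.87
  [6→6.5]: (0.32+0.28)/2 × 0.5 = 0.15
  Sum = 5.52 mg/L·hr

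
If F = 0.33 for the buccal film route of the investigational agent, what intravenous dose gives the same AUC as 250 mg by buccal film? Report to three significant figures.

D_iv = 82.5 mg

Systemic exposure from an extravascular dose = F × D_ev, so the equivalent IV dose is F × D_ev.
D_iv = F × D_ev = 0.33 × 250 = 82.5 mg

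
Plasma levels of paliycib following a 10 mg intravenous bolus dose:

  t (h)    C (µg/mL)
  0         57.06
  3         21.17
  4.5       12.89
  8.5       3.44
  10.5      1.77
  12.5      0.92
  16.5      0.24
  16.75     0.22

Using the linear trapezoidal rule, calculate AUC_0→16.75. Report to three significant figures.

AUC = 186 µg/mL·h

Trapezoidal AUC_0→16.75:
  [0→3]: (57.06+21.17)/2 × 3 = 117.345
  [3→4.5]: (21.17+12.89)/2 × 1.5 = 25.545
  [4.5→8.5]: (12.89+3.44)/2 × 4 = 32.66
  [8.5→10.5]: (3.44+1.77)/2 × 2 = 5.21
  [10.5→12.5]: (1.77+0.92)/2 × 2 = 2.69
  [12.5→16.5]: (0.92+0.24)/2 × 4 = 2.32
  [16.5→16.75]: (0.24+0.22)/2 × 0.25 = 0.0575
  Sum = 185.8275 µg/mL·h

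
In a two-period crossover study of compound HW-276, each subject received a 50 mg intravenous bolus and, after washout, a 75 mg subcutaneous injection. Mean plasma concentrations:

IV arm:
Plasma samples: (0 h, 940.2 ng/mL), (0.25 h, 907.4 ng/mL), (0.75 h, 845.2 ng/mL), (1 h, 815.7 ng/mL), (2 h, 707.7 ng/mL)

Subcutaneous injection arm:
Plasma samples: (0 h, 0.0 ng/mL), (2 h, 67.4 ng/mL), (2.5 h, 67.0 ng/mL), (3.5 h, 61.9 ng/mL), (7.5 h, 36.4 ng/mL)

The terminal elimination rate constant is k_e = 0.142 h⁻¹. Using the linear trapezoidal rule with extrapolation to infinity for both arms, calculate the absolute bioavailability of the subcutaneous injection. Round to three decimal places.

F = 0.062

Trapezoidal AUC_0→2 (IV):
  [0→0.25]: (940.2+907.4)/2 × 0.25 = 230.95
  [0.25→0.75]: (907.4+845.2)/2 × 0.5 = 438.15
  [0.75→1]: (845.2+815.7)/2 × 0.25 = 207.6125
  [1→2]: (815.7+707.7)/2 × 1 = 761.7
  Sum = 1638.4125 ng/mL·h
IV tail: 707.7/0.142 = 4983.803; AUC_iv,0→∞ = 1638.4125 + 4983.803 = 6622.2155 ng/mL·h
Trapezoidal AUC_0→7.5 (subcutaneous injection):
  [0→2]: (0.0+67.4)/2 × 2 = 67.4
  [2→2.5]: (67.4+67.0)/2 × 0.5 = 33.6
  [2.5→3.5]: (67.0+61.9)/2 × 1 = 64.45
  [3.5→7.5]: (61.9+36.4)/2 × 4 = 196.6
  Sum = 362.05 ng/mL·h
subcutaneous injection tail: 36.4/0.142 = 256.338; AUC_ev,0→∞ = 362.05 + 256.338 = 618.388 ng/mL·h
F = (AUC_ev/D_ev)/(AUC_iv/D_iv) = (618.388/75)/(6622.2155/50) = 8.24517/132.44431 = 0.0623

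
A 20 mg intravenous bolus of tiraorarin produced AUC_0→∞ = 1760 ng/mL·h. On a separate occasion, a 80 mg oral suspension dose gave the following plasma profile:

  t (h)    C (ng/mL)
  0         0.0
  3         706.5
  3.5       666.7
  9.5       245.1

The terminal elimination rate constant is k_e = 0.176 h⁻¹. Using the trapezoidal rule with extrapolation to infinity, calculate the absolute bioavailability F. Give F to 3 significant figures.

F = 0.786

Trapezoidal AUC_0→9.5 (oral suspension):
  [0→3]: (0.0+706.5)/2 × 3 = 1059.75
  [3→3.5]: (706.5+666.7)/2 × 0.5 = 343.3
  [3.5→9.5]: (666.7+245.1)/2 × 6 = 2735.4
  Sum = 4138.45 ng/mL·h
Tail: C_last/k_e = 245.1/0.176 = 1392.614
AUC_0→∞ (oral suspension) = 4138.45 + 1392.614 = 5531.064 ng/mL·h
F = (AUC_ev/D_ev)/(AUC_iv/D_iv) = (5531.064/80)/(1760/20) = 69.1383/88 = 0.7857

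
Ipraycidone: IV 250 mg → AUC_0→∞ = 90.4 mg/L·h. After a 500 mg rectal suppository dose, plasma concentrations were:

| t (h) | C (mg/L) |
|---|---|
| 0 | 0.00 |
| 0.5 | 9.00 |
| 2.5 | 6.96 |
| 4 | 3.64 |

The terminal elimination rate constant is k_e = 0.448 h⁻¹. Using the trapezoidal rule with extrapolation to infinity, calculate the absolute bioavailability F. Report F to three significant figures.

Trapezoidal AUC_0→4 (rectal suppository):
  [0→0.5]: (0.00+9.00)/2 × 0.5 = 2.25
  [0.5→2.5]: (9.00+6.96)/2 × 2 = 15.96
  [2.5→4]: (6.96+3.64)/2 × 1.5 = 7.95
  Sum = 26.16 mg/L·h
Tail: C_last/k_e = 3.64/0.448 = 8.125
AUC_0→∞ (rectal suppository) = 26.16 + 8.125 = 34.285 mg/L·h
F = (AUC_ev/D_ev)/(AUC_iv/D_iv) = (34.285/500)/(90.4/250) = 0.06857/0.3616 = 0.1896

F = 0.190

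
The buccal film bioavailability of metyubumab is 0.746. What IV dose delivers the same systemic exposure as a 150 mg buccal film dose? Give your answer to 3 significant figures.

Systemic exposure from an extravascular dose = F × D_ev, so the equivalent IV dose is F × D_ev.
D_iv = F × D_ev = 0.746 × 150 = 111.9 mg

D_iv = 112 mg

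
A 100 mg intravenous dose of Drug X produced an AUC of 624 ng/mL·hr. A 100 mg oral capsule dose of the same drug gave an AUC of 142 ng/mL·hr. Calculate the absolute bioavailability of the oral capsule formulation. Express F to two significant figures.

F = (AUC_ev / D_ev) / (AUC_iv / D_iv)
  = (142/100) / (624/100)
  = 1.42 / 6.24 = 0.2276

F = 0.23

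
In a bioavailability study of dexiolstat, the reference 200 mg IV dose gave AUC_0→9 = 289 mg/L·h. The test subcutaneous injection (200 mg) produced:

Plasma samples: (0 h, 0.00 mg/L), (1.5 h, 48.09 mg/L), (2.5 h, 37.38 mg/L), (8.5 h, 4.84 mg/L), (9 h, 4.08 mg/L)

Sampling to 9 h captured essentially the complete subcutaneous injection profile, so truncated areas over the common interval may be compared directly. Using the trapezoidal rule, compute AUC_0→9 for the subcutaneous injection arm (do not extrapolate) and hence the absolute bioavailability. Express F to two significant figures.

Trapezoidal AUC_0→9 (subcutaneous injection):
  [0→1.5]: (0.00+48.09)/2 × 1.5 = 36.0675
  [1.5→2.5]: (48.09+37.38)/2 × 1 = 42.735
  [2.5→8.5]: (37.38+4.84)/2 × 6 = 126.66
  [8.5→9]: (4.84+4.08)/2 × 0.5 = 2.23
  Sum = 207.6925 mg/L·h
F = (AUC_ev/D_ev)/(AUC_iv/D_iv) = (207.6925/200)/(289/200) = 1.0384625/1.445 = 0.7187

F = 0.72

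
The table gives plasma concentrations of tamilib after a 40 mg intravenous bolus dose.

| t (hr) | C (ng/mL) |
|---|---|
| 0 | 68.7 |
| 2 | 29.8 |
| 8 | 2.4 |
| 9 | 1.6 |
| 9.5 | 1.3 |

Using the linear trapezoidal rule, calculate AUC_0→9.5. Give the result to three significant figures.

Trapezoidal AUC_0→9.5:
  [0→2]: (68.7+29.8)/2 × 2 = 98.5
  [2→8]: (29.8+2.4)/2 × 6 = 96.6
  [8→9]: (2.4+1.6)/2 × 1 = 2.0
  [9→9.5]: (1.6+1.3)/2 × 0.5 = 0.725
  Sum = 197.825 ng/mL·hr

AUC = 198 ng/mL·hr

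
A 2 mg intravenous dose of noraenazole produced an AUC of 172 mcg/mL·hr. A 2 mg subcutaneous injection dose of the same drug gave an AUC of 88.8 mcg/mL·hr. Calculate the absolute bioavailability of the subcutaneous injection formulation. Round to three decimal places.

F = (AUC_ev / D_ev) / (AUC_iv / D_iv)
  = (88.8/2) / (172/2)
  = 44.4 / 86 = 0.5163

F = 0.516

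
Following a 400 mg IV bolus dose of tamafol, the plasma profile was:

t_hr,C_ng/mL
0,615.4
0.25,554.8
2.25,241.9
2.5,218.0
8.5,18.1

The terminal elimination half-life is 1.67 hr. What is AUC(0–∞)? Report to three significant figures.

Trapezoidal AUC_0→8.5:
  [0→0.25]: (615.4+554.8)/2 × 0.25 = 146.275
  [0.25→2.25]: (554.8+241.9)/2 × 2 = 796.7
  [2.25→2.5]: (241.9+218.0)/2 × 0.25 = 57.4875
  [2.5→8.5]: (218.0+18.1)/2 × 6 = 708.3
  Sum = 1708.7625 ng/mL·hr
k_e = ln2 / t½ = 0.693147 / 1.67 = 0.4151 hr^-1
Extrapolated tail: C_last / k_e = 18.1 / 0.4151 = 43.604
AUC_0→∞ = 1708.7625 + 43.604 = 1752.3665 ng/mL·hr

AUC = 1750 ng/mL·hr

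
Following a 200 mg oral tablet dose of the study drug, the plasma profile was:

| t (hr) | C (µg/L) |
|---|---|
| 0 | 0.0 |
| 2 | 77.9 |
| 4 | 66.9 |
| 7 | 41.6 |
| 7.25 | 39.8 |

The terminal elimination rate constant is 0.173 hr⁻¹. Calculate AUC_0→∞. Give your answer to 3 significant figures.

AUC = 626 µg/L·hr

Trapezoidal AUC_0→7.25:
  [0→2]: (0.0+77.9)/2 × 2 = 77.9
  [2→4]: (77.9+66.9)/2 × 2 = 144.8
  [4→7]: (66.9+41.6)/2 × 3 = 162.75
  [7→7.25]: (41.6+39.8)/2 × 0.25 = 10.175
  Sum = 395.625 µg/L·hr
Extrapolated tail: C_last / k_e = 39.8 / 0.173 = 230.058
AUC_0→∞ = 395.625 + 230.058 = 625.683 µg/L·hr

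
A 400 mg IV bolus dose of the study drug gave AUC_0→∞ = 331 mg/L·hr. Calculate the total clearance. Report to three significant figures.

CL = Dose_iv / AUC_0→∞
   = 400 / 331 = 1.20846 L/hr

CL = 1.21 L/hr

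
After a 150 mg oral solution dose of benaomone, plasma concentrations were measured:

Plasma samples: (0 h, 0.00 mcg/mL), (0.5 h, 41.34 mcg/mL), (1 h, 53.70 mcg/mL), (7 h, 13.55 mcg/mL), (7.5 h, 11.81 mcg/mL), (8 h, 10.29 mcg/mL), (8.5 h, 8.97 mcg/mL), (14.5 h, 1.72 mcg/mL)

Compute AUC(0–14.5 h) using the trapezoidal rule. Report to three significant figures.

AUC = 285 mcg/mL·h

Trapezoidal AUC_0→14.5:
  [0→0.5]: (0.00+41.34)/2 × 0.5 = 10.335
  [0.5→1]: (41.34+53.70)/2 × 0.5 = 23.76
  [1→7]: (53.70+13.55)/2 × 6 = 201.75
  [7→7.5]: (13.55+11.81)/2 × 0.5 = 6.34
  [7.5→8]: (11.81+10.29)/2 × 0.5 = 5.525
  [8→8.5]: (10.29+8.97)/2 × 0.5 = 4.815
  [8.5→14.5]: (8.97+1.72)/2 × 6 = 32.07
  Sum = 284.595 mcg/mL·h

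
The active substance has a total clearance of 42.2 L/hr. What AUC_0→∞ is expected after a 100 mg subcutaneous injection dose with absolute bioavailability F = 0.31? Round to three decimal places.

AUC_0→∞ = F × Dose / CL
        = 0.31 × 100 / 42.2 = 0.734597 mg/L·hr

AUC = 0.735 mg/L·hr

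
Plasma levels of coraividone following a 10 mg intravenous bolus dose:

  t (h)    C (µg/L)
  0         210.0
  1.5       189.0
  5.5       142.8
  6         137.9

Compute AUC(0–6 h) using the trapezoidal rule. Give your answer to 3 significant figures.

Trapezoidal AUC_0→6:
  [0→1.5]: (210.0+189.0)/2 × 1.5 = 299.25
  [1.5→5.5]: (189.0+142.8)/2 × 4 = 663.6
  [5.5→6]: (142.8+137.9)/2 × 0.5 = 70.175
  Sum = 1033.025 µg/L·h

AUC = 1030 µg/L·h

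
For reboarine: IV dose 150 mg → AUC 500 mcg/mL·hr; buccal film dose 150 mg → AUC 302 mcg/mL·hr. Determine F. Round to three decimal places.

F = (AUC_ev / D_ev) / (AUC_iv / D_iv)
  = (302/150) / (500/150)
  = 2.01333 / 3.33333 = 0.6040

F = 0.604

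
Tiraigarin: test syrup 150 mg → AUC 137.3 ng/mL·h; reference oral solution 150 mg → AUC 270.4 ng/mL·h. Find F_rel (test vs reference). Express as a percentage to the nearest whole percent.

F_rel = (AUC_test/D_test) / (AUC_ref/D_ref)
      = (137.3/150) / (270.4/150)
      = 0.915333 / 1.80267 = 0.5078 = 50.78%

F_rel = 51%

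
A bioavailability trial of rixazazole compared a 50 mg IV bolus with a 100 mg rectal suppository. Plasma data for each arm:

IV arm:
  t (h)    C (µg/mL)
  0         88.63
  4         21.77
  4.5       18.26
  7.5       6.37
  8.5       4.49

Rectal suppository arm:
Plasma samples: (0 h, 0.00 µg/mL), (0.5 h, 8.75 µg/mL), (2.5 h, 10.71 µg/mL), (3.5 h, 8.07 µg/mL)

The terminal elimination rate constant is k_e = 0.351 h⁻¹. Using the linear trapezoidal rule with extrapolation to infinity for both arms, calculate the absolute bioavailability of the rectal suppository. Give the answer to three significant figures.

F = 0.0945

Trapezoidal AUC_0→8.5 (IV):
  [0→4]: (88.63+21.77)/2 × 4 = 220.8
  [4→4.5]: (21.77+18.26)/2 × 0.5 = 10.0075
  [4.5→7.5]: (18.26+6.37)/2 × 3 = 36.945
  [7.5→8.5]: (6.37+4.49)/2 × 1 = 5.43
  Sum = 273.1825 µg/mL·h
IV tail: 4.49/0.351 = 12.792; AUC_iv,0→∞ = 273.1825 + 12.792 = 285.9745 µg/mL·h
Trapezoidal AUC_0→3.5 (rectal suppository):
  [0→0.5]: (0.00+8.75)/2 × 0.5 = 2.1875
  [0.5→2.5]: (8.75+10.71)/2 × 2 = 19.46
  [2.5→3.5]: (10.71+8.07)/2 × 1 = 9.39
  Sum = 31.0375 µg/mL·h
rectal suppository tail: 8.07/0.351 = 22.991; AUC_ev,0→∞ = 31.0375 + 22.991 = 54.0285 µg/mL·h
F = (AUC_ev/D_ev)/(AUC_iv/D_iv) = (54.0285/100)/(285.9745/50) = 0.540285/5.71949 = 0.0945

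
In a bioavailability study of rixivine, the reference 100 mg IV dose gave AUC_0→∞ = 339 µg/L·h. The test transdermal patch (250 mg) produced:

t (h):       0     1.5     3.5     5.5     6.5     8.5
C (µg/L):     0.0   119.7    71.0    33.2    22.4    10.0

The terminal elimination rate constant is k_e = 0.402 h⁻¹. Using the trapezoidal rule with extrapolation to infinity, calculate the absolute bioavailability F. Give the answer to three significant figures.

Trapezoidal AUC_0→8.5 (transdermal patch):
  [0→1.5]: (0.0+119.7)/2 × 1.5 = 89.775
  [1.5→3.5]: (119.7+71.0)/2 × 2 = 190.7
  [3.5→5.5]: (71.0+33.2)/2 × 2 = 104.2
  [5.5→6.5]: (33.2+22.4)/2 × 1 = 27.8
  [6.5→8.5]: (22.4+10.0)/2 × 2 = 32.4
  Sum = 444.875 µg/L·h
Tail: C_last/k_e = 10.0/0.402 = 24.876
AUC_0→∞ (transdermal patch) = 444.875 + 24.876 = 469.751 µg/L·h
F = (AUC_ev/D_ev)/(AUC_iv/D_iv) = (469.751/250)/(339/100) = 1.879004/3.39 = 0.5543

F = 0.554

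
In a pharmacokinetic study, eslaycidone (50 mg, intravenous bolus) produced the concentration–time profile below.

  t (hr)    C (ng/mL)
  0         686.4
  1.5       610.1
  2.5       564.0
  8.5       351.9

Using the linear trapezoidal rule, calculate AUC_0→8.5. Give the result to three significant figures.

Trapezoidal AUC_0→8.5:
  [0→1.5]: (686.4+610.1)/2 × 1.5 = 972.375
  [1.5→2.5]: (610.1+564.0)/2 × 1 = 587.05
  [2.5→8.5]: (564.0+351.9)/2 × 6 = 2747.7
  Sum = 4307.125 ng/mL·hr

AUC = 4310 ng/mL·hr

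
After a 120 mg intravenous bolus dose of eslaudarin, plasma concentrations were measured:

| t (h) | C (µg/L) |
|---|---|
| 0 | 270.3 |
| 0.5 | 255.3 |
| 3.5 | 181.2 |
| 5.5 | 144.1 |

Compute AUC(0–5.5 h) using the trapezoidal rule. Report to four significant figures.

Trapezoidal AUC_0→5.5:
  [0→0.5]: (270.3+255.3)/2 × 0.5 = 131.4
  [0.5→3.5]: (255.3+181.2)/2 × 3 = 654.75
  [3.5→5.5]: (181.2+144.1)/2 × 2 = 325.3
  Sum = 1111.45 µg/L·h

AUC = 1111 µg/L·h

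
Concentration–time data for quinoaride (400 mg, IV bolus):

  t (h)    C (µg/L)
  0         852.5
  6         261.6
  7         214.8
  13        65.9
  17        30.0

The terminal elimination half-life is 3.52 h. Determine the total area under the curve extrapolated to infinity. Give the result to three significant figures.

Trapezoidal AUC_0→17:
  [0→6]: (852.5+261.6)/2 × 6 = 3342.3
  [6→7]: (261.6+214.8)/2 × 1 = 238.2
  [7→13]: (214.8+65.9)/2 × 6 = 842.1
  [13→17]: (65.9+30.0)/2 × 4 = 191.8
  Sum = 4614.4 µg/L·h
k_e = ln2 / t½ = 0.693147 / 3.52 = 0.1969 h^-1
Extrapolated tail: C_last / k_e = 30.0 / 0.1969 = 152.362
AUC_0→∞ = 4614.4 + 152.362 = 4766.762 µg/L·h

AUC = 4770 µg/L·h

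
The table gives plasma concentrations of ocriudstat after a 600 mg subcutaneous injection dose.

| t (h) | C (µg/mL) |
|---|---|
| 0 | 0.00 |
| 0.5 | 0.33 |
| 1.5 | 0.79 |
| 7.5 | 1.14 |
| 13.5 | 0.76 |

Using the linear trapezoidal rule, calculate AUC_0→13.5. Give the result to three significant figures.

Trapezoidal AUC_0→13.5:
  [0→0.5]: (0.00+0.33)/2 × 0.5 = 0.0825
  [0.5→1.5]: (0.33+0.79)/2 × 1 = 0.56
  [1.5→7.5]: (0.79+1.14)/2 × 6 = 5.79
  [7.5→13.5]: (1.14+0.76)/2 × 6 = 5.7
  Sum = 12.1325 µg/mL·h

AUC = 12.1 µg/mL·h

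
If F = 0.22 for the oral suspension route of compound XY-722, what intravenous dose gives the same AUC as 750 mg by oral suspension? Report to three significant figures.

D_iv = 165 mg

Systemic exposure from an extravascular dose = F × D_ev, so the equivalent IV dose is F × D_ev.
D_iv = F × D_ev = 0.22 × 750 = 165 mg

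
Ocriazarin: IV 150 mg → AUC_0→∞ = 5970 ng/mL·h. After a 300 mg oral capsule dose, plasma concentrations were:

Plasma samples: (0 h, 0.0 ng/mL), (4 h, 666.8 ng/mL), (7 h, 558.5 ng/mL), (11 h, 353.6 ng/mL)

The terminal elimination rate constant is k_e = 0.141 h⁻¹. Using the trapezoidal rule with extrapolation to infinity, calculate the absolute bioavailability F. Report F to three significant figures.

F = 0.628

Trapezoidal AUC_0→11 (oral capsule):
  [0→4]: (0.0+666.8)/2 × 4 = 1333.6
  [4→7]: (666.8+558.5)/2 × 3 = 1837.95
  [7→11]: (558.5+353.6)/2 × 4 = 1824.2
  Sum = 4995.75 ng/mL·h
Tail: C_last/k_e = 353.6/0.141 = 2507.801
AUC_0→∞ (oral capsule) = 4995.75 + 2507.801 = 7503.551 ng/mL·h
F = (AUC_ev/D_ev)/(AUC_iv/D_iv) = (7503.551/300)/(5970/150) = 25.0118/39.8 = 0.6284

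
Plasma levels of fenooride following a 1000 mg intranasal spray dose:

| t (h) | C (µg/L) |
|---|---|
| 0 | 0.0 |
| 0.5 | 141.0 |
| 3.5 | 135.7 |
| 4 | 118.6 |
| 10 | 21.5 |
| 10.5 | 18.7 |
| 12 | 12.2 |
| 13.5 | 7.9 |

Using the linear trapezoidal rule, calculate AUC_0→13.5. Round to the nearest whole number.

AUC = 982 µg/L·h

Trapezoidal AUC_0→13.5:
  [0→0.5]: (0.0+141.0)/2 × 0.5 = 35.25
  [0.5→3.5]: (141.0+135.7)/2 × 3 = 415.05
  [3.5→4]: (135.7+118.6)/2 × 0.5 = 63.575
  [4→10]: (118.6+21.5)/2 × 6 = 420.3
  [10→10.5]: (21.5+18.7)/2 × 0.5 = 10.05
  [10.5→12]: (18.7+12.2)/2 × 1.5 = 23.175
  [12→13.5]: (12.2+7.9)/2 × 1.5 = 15.075
  Sum = 982.475 µg/L·h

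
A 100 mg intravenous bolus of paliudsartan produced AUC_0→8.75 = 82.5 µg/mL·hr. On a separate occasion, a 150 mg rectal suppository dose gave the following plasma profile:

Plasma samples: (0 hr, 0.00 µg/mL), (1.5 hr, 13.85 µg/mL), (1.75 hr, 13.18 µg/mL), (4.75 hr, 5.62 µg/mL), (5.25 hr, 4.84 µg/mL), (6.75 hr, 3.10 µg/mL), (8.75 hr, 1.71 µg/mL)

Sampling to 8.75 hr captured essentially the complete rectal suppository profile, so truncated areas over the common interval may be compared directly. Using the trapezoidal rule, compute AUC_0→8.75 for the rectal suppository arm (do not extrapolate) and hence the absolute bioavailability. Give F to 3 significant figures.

F = 0.447

Trapezoidal AUC_0→8.75 (rectal suppository):
  [0→1.5]: (0.00+13.85)/2 × 1.5 = 10.3875
  [1.5→1.75]: (13.85+13.18)/2 × 0.25 = 3.37875
  [1.75→4.75]: (13.18+5.62)/2 × 3 = 28.2
  [4.75→5.25]: (5.62+4.84)/2 × 0.5 = 2.615
  [5.25→6.75]: (4.84+3.10)/2 × 1.5 = 5.955
  [6.75→8.75]: (3.10+1.71)/2 × 2 = 4.81
  Sum = 55.34625 µg/mL·hr
F = (AUC_ev/D_ev)/(AUC_iv/D_iv) = (55.34625/150)/(82.5/100) = 0.368975/0.825 = 0.4472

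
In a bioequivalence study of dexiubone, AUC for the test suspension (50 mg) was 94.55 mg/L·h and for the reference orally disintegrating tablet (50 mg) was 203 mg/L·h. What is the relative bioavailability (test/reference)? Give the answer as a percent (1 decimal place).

F_rel = 46.6%

F_rel = (AUC_test/D_test) / (AUC_ref/D_ref)
      = (94.55/50) / (203/50)
      = 1.891 / 4.06 = 0.4658 = 46.58%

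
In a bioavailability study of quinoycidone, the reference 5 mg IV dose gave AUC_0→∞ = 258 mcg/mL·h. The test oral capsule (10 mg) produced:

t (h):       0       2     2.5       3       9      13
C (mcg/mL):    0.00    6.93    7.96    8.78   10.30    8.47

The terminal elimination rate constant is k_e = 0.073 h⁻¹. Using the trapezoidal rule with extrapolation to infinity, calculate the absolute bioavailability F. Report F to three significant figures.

Trapezoidal AUC_0→13 (oral capsule):
  [0→2]: (0.00+6.93)/2 × 2 = 6.93
  [2→2.5]: (6.93+7.96)/2 × 0.5 = 3.7225
  [2.5→3]: (7.96+8.78)/2 × 0.5 = 4.185
  [3→9]: (8.78+10.30)/2 × 6 = 57.24
  [9→13]: (10.30+8.47)/2 × 4 = 37.54
  Sum = 109.6175 mcg/mL·h
Tail: C_last/k_e = 8.47/0.073 = 116.027
AUC_0→∞ (oral capsule) = 109.6175 + 116.027 = 225.6445 mcg/mL·h
F = (AUC_ev/D_ev)/(AUC_iv/D_iv) = (225.6445/10)/(258/5) = 22.56445/51.6 = 0.4373

F = 0.437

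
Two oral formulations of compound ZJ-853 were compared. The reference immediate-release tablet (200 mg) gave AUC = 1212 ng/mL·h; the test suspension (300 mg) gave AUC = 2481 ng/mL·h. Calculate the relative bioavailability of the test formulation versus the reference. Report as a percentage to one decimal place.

F_rel = 136.5%

F_rel = (AUC_test/D_test) / (AUC_ref/D_ref)
      = (2481/300) / (1212/200)
      = 8.27 / 6.06 = 1.3647 = 136.47%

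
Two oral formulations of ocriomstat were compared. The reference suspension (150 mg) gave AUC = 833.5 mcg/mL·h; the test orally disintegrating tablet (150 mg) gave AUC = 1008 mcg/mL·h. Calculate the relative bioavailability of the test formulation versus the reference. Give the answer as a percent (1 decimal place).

F_rel = (AUC_test/D_test) / (AUC_ref/D_ref)
      = (1008/150) / (833.5/150)
      = 6.72 / 5.55667 = 1.2094 = 120.94%

F_rel = 120.9%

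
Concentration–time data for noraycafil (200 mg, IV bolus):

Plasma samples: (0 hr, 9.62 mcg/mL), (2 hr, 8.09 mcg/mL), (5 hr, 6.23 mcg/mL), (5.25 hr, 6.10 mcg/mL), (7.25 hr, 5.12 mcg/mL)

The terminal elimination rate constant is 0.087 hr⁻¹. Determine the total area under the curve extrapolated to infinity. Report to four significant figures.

Trapezoidal AUC_0→7.25:
  [0→2]: (9.62+8.09)/2 × 2 = 17.71
  [2→5]: (8.09+6.23)/2 × 3 = 21.48
  [5→5.25]: (6.23+6.10)/2 × 0.25 = 1.54125
  [5.25→7.25]: (6.10+5.12)/2 × 2 = 11.22
  Sum = 51.95125 mcg/mL·hr
Extrapolated tail: C_last / k_e = 5.12 / 0.087 = 58.851
AUC_0→∞ = 51.95125 + 58.851 = 110.80225 mcg/mL·hr

AUC = 110.8 mcg/mL·hr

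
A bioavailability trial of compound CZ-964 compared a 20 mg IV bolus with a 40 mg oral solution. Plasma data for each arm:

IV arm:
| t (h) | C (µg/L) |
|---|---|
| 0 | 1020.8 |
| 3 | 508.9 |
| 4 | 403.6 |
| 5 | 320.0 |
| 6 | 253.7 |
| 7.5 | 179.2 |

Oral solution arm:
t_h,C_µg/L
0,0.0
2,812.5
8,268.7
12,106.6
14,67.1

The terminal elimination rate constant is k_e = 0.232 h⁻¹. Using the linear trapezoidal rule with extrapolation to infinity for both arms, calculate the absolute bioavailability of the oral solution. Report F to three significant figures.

Trapezoidal AUC_0→7.5 (IV):
  [0→3]: (1020.8+508.9)/2 × 3 = 2294.55
  [3→4]: (508.9+403.6)/2 × 1 = 456.25
  [4→5]: (403.6+320.0)/2 × 1 = 361.8
  [5→6]: (320.0+253.7)/2 × 1 = 286.85
  [6→7.5]: (253.7+179.2)/2 × 1.5 = 324.675
  Sum = 3724.125 µg/L·h
IV tail: 179.2/0.232 = 772.414; AUC_iv,0→∞ = 3724.125 + 772.414 = 4496.539 µg/L·h
Trapezoidal AUC_0→14 (oral solution):
  [0→2]: (0.0+812.5)/2 × 2 = 812.5
  [2→8]: (812.5+268.7)/2 × 6 = 3243.6
  [8→12]: (268.7+106.6)/2 × 4 = 750.6
  [12→14]: (106.6+67.1)/2 × 2 = 173.7
  Sum = 4980.4 µg/L·h
oral solution tail: 67.1/0.232 = 289.224; AUC_ev,0→∞ = 4980.4 + 289.224 = 5269.624 µg/L·h
F = (AUC_ev/D_ev)/(AUC_iv/D_iv) = (5269.624/40)/(4496.539/20) = 131.7406/224.82695 = 0.5860

F = 0.586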